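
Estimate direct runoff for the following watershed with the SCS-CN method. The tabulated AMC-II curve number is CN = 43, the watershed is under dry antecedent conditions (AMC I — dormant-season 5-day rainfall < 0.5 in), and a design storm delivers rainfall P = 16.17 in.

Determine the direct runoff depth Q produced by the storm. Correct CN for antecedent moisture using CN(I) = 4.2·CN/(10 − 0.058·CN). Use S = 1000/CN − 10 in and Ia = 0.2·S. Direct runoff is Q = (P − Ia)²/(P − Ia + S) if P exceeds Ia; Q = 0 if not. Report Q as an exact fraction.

Dry (AMC I): CN(I) = 4.2·43/(10 − 0.058·43) = (903/5)/(3753/500) = 30100/1251 ≈ 24.061
Retention S: 1000/CN − 10 with CN=24.061 → S = 9500/301 ≈ 31.561 in
Ia = 0.2·(9500/301) = 1900/301 in ≈ 6.312 in
Since P=16.170 > Ia=6.312: effective rainfall P−Ia = 296717/30100 in
Runoff Q = (P−Ia)²/(P−Ia+S) = (9.858)²/(9.858+31.561) = 88040978089/37526181700 ≈ 2.346 in

Q = 88040978089/37526181700 in ≈ 2.346 in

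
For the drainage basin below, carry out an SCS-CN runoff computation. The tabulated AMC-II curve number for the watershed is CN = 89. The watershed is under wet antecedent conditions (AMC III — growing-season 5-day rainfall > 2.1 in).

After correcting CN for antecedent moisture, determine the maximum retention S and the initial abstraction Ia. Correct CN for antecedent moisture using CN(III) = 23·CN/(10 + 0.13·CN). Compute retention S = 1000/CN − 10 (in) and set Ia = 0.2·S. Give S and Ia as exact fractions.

Adjust CN=89 to AMC III: 23·89/(10 + 0.13·89) → 2047 ÷ (2157/100) = 204700/2157 ≈ 94.900
S = 1000/(204700/2157) − 10 = 1100/2047 in ≈ 0.537 in
Ia = 0.2S: 0.2·0.537 = 0.107 in (exactly 220/2047)

S = 1100/2047 in ≈ 0.537 in; Ia = 220/2047 in ≈ 0.107 in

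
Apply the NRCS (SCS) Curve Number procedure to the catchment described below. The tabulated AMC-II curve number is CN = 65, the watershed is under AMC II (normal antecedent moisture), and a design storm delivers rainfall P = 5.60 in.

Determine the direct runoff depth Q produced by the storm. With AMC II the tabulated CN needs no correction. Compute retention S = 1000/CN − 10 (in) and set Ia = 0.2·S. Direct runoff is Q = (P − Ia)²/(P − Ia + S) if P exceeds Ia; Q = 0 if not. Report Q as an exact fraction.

Q = 3087/1495 in ≈ 2.065 in

AMC II — tabulated CN = 65 applies directly.
Max retention: S = 1000/65 − 10 = 70/13 in (≈ 5.385 in)
Ia = 0.2·(70/13) = 14/13 in ≈ 1.077 in
Excess rainfall: 5.600 − 1.077 = 4.523 in; P > Ia so Q > 0
Q: (294/65)² ÷ (644/65) = 3087/1495 in (≈ 2.065 in)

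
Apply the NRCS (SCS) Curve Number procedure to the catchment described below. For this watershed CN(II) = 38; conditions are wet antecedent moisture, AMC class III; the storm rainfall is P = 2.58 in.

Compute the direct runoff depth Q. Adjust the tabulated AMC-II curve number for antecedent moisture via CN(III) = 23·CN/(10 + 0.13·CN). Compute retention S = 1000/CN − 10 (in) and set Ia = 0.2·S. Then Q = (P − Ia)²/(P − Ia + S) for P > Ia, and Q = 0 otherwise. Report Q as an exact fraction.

Wet (AMC III): CN(III) = 23·38/(10 + 0.13·38) = 874/(747/50) = 43700/747 ≈ 58.501
Retention S: 1000/CN − 10 with CN=58.501 → S = 3100/437 ≈ 7.094 in
Ia = 0.2S: 0.2·7.094 = 1.419 in (exactly 620/437)
Since P=2.580 > Ia=1.419: effective rainfall P−Ia = 25373/21850 in
Q = (25373/21850)²/((25373/21850) + 3100/437) = (643789129/477422500)/(180373/21850) = 643789129/3941150050 in ≈ 0.163 in

Q = 643789129/3941150050 in ≈ 0.163 in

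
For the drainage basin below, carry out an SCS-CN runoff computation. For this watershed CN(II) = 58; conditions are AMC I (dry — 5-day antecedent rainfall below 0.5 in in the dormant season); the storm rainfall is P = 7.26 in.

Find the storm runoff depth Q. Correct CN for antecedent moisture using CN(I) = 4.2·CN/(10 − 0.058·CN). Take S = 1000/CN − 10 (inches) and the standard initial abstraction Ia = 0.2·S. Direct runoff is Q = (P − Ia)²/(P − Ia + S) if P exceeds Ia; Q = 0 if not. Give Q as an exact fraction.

Dry (AMC I): CN(I) = 4.2·58/(10 − 0.058·58) = (1218/5)/(1659/250) = 2900/79 ≈ 36.709
S = 1000/(2900/79) − 10 = 500/29 in ≈ 17.241 in
Ia = 0.2S: 0.2·17.241 = 3.448 in (exactly 100/29)
Excess rainfall: 7.260 − 3.448 = 3.812 in; P > Ia so Q > 0
Q: (5527/1450)² ÷ (30527/1450) = 30547729/44264150 in (≈ 0.690 in)

Q = 30547729/44264150 in ≈ 0.690 in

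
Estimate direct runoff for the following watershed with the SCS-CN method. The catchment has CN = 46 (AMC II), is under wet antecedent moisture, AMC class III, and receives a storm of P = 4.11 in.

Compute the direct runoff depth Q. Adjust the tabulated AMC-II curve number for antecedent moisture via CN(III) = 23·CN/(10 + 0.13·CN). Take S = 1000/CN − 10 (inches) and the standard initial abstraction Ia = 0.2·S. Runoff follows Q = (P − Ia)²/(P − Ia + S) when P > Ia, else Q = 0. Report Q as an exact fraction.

Wet (AMC III): CN(III) = 23·46/(10 + 0.13·46) = 1058/(799/50) = 52900/799 ≈ 66.208
Max retention: S = 1000/(52900/799) − 10 = 2700/529 in (≈ 5.104 in)
Ia = 0.2S: 0.2·5.104 = 1.021 in (exactly 540/529)
Since P=4.110 > Ia=1.021: effective rainfall P−Ia = 163419/52900 in
Q = (163419/52900)²/((163419/52900) + 2700/529) = (26705769561/2798410000)/(433419/52900) = 8901923187/7642621700 in ≈ 1.165 in

Q = 8901923187/7642621700 in ≈ 1.165 in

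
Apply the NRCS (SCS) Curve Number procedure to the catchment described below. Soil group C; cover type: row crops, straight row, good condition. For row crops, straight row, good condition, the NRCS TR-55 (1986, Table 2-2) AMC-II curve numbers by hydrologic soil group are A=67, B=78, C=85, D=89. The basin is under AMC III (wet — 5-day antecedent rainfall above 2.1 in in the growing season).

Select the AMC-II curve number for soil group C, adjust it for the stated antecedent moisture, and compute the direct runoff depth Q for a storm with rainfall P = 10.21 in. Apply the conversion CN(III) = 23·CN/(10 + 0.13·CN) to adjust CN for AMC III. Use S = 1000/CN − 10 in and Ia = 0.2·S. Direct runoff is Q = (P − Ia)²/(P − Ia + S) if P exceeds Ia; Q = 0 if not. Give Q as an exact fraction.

NRCS table: row crops, straight row, good condition, soil group C → CN(II) = 85
Wet (AMC III): CN(III) = 23·85/(10 + 0.13·85) = 1955/(421/20) = 39100/421 ≈ 92.874
Max retention: S = 1000/(39100/421) − 10 = 300/391 in (≈ 0.767 in)
Ia = 0.2S: 0.2·0.767 = 0.153 in (exactly 60/391)
Excess rainfall: 10.210 − 0.153 = 10.057 in; P > Ia so Q > 0
Q: (393211/39100)² ÷ (423211/39100) = 154614890521/16547550100 in (≈ 9.344 in)

Q = 154614890521/16547550100 in ≈ 9.344 in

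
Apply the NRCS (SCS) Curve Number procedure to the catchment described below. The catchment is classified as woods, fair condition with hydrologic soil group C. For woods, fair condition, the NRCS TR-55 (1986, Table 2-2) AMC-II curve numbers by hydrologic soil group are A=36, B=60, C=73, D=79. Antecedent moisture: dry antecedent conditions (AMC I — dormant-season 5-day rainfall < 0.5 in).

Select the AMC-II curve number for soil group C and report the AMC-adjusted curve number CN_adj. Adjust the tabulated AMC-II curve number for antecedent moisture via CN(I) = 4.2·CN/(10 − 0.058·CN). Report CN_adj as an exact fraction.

CN_adj = 51100/961 ≈ 53.174

NRCS table: woods, fair condition, soil group C → CN(II) = 73
Adjust CN=73 to AMC I: 4.2·73/(10 − 0.058·73) → (1533/5) ÷ (2883/500) = 51100/961 ≈ 53.174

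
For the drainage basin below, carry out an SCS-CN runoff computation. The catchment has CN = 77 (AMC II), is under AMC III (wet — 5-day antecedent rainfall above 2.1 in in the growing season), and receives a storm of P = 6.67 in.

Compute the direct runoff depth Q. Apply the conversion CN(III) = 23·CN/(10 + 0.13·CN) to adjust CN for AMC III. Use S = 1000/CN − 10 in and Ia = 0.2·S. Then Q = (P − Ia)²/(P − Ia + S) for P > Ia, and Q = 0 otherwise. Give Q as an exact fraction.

Q = 2436310881/457064300 in ≈ 5.330 in

Wet (AMC III): CN(III) = 23·77/(10 + 0.13·77) = 1771/(2001/100) = 7700/87 ≈ 88.506
S = 1000/(7700/87) − 10 = 100/77 in ≈ 1.299 in
Ia = 0.2·(100/77) = 20/77 in ≈ 0.260 in
P − Ia = 6.670 − 0.260 = 49359/7700 ≈ 6.410 in (> 0, runoff occurs)
Q: (49359/7700)² ÷ (59359/7700) = 2436310881/457064300 in (≈ 5.330 in)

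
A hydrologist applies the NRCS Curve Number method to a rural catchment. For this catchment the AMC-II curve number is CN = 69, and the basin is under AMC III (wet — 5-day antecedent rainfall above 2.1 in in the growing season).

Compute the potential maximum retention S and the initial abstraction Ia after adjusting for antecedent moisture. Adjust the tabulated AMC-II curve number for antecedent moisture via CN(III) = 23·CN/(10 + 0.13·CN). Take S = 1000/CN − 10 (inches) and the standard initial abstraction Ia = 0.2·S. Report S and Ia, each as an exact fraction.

S = 3100/1587 in ≈ 1.953 in; Ia = 620/1587 in ≈ 0.391 in

Adjust CN=69 to AMC III: 23·69/(10 + 0.13·69) → 1587 ÷ (1897/100) = 158700/1897 ≈ 83.658
Max retention: S = 1000/(158700/1897) − 10 = 3100/1587 in (≈ 1.953 in)
Initial abstraction Ia = S/5 = (3100/1587)/5 = 620/1587 ≈ 0.391 in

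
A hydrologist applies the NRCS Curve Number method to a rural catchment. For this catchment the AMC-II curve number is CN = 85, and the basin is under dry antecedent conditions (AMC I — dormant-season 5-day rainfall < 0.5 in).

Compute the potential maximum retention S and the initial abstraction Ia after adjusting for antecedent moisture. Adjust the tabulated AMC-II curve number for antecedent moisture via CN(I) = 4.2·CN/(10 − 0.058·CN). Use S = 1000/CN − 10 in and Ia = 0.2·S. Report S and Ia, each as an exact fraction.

CN(I) from CN(II)=85: (4.2·85)/(10 − 0.058·85) = 11900/169 ≈ 70.414
Max retention: S = 1000/(11900/169) − 10 = 500/119 in (≈ 4.202 in)
Ia = 0.2S: 0.2·4.202 = 0.840 in (exactly 100/119)

S = 500/119 in ≈ 4.202 in; Ia = 100/119 in ≈ 0.840 in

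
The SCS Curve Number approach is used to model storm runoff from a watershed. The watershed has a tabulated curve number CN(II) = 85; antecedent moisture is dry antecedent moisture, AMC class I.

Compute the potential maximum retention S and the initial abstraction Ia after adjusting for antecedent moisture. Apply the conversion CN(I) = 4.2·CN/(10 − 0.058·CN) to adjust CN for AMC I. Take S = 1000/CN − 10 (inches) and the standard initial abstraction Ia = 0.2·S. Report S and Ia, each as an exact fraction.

Dry (AMC I): CN(I) = 4.2·85/(10 − 0.058·85) = 357/(507/100) = 11900/169 ≈ 70.414
Max retention: S = 1000/(11900/169) − 10 = 500/119 in (≈ 4.202 in)
Ia = 0.2S: 0.2·4.202 = 0.840 in (exactly 100/119)

S = 500/119 in ≈ 4.202 in; Ia = 100/119 in ≈ 0.840 in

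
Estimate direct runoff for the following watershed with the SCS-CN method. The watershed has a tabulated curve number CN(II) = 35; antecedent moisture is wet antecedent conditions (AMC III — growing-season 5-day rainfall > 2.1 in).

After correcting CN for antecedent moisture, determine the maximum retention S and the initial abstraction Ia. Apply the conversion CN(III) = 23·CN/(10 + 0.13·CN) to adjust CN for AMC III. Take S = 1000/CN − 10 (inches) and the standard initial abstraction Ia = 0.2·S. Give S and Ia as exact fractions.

S = 1300/161 in ≈ 8.075 in; Ia = 260/161 in ≈ 1.615 in

Adjust CN=35 to AMC III: 23·35/(10 + 0.13·35) → 805 ÷ (291/20) = 16100/291 ≈ 55.326
Max retention: S = 1000/(16100/291) − 10 = 1300/161 in (≈ 8.075 in)
Ia = 0.2S: 0.2·8.075 = 1.615 in (exactly 260/161)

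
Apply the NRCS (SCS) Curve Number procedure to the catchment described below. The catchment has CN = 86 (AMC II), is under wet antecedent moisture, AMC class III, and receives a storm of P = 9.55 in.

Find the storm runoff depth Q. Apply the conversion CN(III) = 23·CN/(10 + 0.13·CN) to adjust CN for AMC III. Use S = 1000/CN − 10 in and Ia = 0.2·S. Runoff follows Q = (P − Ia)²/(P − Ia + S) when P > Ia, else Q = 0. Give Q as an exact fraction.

Q = 34632837801/3957958220 in ≈ 8.750 in

Wet (AMC III): CN(III) = 23·86/(10 + 0.13·86) = 1978/(1059/50) = 98900/1059 ≈ 93.390
S = 1000/(98900/1059) − 10 = 700/989 in ≈ 0.708 in
Ia = 0.2·(700/989) = 140/989 in ≈ 0.142 in
Since P=9.550 > Ia=0.142: effective rainfall P−Ia = 186099/19780 in
Q: (186099/19780)² ÷ (200099/19780) = 34632837801/3957958220 in (≈ 8.750 in)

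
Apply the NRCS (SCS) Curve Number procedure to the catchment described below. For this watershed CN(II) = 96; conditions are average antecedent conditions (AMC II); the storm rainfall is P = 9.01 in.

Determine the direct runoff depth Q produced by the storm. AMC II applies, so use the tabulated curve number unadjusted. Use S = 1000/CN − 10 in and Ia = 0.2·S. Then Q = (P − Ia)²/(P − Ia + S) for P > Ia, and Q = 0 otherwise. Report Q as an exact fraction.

Q = 1792921/210225 in ≈ 8.529 in

Average conditions: CN = 96 (no AMC adjustment).
Retention S: 1000/CN − 10 with CN=96.000 → S = 5/12 ≈ 0.417 in
Ia = 0.2S: 0.2·0.417 = 0.083 in (exactly 1/12)
P − Ia = 9.010 − 0.083 = 1339/150 ≈ 8.927 in (> 0, runoff occurs)
Q: (1339/150)² ÷ (2803/300) = 1792921/210225 in (≈ 8.529 in)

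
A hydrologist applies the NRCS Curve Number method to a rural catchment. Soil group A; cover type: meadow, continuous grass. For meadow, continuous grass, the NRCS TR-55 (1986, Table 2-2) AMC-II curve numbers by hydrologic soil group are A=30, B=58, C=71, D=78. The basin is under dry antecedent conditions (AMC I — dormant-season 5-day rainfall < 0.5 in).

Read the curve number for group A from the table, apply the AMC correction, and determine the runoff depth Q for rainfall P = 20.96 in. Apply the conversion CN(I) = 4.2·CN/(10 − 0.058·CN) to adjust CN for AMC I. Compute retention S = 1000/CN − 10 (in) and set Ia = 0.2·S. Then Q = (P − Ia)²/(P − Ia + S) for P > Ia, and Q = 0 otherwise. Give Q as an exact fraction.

NRCS table: meadow, continuous grass, soil group A → CN(II) = 30
Dry (AMC I): CN(I) = 4.2·30/(10 − 0.058·30) = 126/(413/50) = 900/59 ≈ 15.254
Max retention: S = 1000/(900/59) − 10 = 500/9 in (≈ 55.556 in)
Ia = 0.2S: 0.2·55.556 = 11.111 in (exactly 100/9)
Since P=20.960 > Ia=11.111: effective rainfall P−Ia = 2216/225 in
Runoff Q = (P−Ia)²/(P−Ia+S) = (9.849)²/(9.849+55.556) = 1227664/827775 ≈ 1.483 in

Q = 1227664/827775 in ≈ 1.483 in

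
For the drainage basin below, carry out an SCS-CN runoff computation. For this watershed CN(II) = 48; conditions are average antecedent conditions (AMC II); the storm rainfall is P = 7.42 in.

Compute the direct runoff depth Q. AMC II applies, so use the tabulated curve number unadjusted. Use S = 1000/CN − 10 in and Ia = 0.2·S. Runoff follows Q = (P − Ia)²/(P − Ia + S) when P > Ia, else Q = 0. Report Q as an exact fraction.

Q = 310472/180975 in ≈ 1.716 in

CN(II) = 48; AMC II needs no correction.
Retention S: 1000/CN − 10 with CN=48.000 → S = 65/6 ≈ 10.833 in
Ia = 0.2·(65/6) = 13/6 in ≈ 2.167 in
Since P=7.420 > Ia=2.167: effective rainfall P−Ia = 394/75 in
Q = (394/75)²/((394/75) + 65/6) = (155236/5625)/(2413/150) = 310472/180975 in ≈ 1.716 in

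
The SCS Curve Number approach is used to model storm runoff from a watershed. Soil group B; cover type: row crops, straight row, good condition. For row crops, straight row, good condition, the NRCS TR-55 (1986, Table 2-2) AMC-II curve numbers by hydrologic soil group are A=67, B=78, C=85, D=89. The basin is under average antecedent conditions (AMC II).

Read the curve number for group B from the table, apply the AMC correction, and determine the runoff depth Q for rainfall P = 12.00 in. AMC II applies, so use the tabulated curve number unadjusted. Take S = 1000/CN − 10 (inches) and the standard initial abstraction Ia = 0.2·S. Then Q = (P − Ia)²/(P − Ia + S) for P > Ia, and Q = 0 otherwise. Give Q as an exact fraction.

NRCS table: row crops, straight row, good condition, soil group B → CN(II) = 78
CN(II) = 78; AMC II needs no correction.
Max retention: S = 1000/78 − 10 = 110/39 in (≈ 2.821 in)
Ia = 0.2S: 0.2·2.821 = 0.564 in (exactly 22/39)
Excess rainfall: 12.000 − 0.564 = 11.436 in; P > Ia so Q > 0
Q = (446/39)²/((446/39) + 110/39) = (198916/1521)/(556/39) = 49729/5421 in ≈ 9.173 in

Q = 49729/5421 in ≈ 9.173 in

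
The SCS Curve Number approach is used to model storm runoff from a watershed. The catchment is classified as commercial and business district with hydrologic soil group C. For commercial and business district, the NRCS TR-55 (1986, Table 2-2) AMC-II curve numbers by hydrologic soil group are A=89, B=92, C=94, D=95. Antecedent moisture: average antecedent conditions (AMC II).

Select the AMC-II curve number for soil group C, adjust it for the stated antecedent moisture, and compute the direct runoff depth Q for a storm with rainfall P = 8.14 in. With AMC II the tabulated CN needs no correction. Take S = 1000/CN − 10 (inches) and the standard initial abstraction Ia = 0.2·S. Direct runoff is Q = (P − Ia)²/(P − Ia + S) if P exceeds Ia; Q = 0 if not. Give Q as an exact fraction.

NRCS table: commercial and business district, soil group C → CN(II) = 94
Average conditions: CN = 94 (no AMC adjustment).
Retention S: 1000/CN − 10 with CN=94.000 → S = 30/47 ≈ 0.638 in
Ia = 0.2·(30/47) = 6/47 in ≈ 0.128 in
P − Ia = 8.140 − 0.128 = 18829/2350 ≈ 8.012 in (> 0, runoff occurs)
Q = (18829/2350)²/((18829/2350) + 30/47) = (354531241/5522500)/(20329/2350) = 354531241/47773150 in ≈ 7.421 in

Q = 354531241/47773150 in ≈ 7.421 in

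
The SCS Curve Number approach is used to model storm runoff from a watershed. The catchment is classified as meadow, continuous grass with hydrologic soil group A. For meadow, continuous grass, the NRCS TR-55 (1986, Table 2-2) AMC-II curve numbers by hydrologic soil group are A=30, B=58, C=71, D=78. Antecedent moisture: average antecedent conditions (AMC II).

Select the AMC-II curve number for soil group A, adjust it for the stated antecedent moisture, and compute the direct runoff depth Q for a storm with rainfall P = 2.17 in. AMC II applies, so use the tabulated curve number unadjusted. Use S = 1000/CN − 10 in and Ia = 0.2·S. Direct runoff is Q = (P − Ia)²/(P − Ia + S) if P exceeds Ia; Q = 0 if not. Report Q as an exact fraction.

NRCS table: meadow, continuous grass, soil group A → CN(II) = 30
CN(II) = 30; AMC II needs no correction.
S = 1000/30 − 10 = 70/3 in ≈ 23.333 in
Initial abstraction Ia = S/5 = (70/3)/5 = 14/3 ≈ 4.667 in
P = 2.170 ≤ Ia = 4.667 in: entire storm abstracted, Q = 0.

Q = 0 in ≈ 0.000 in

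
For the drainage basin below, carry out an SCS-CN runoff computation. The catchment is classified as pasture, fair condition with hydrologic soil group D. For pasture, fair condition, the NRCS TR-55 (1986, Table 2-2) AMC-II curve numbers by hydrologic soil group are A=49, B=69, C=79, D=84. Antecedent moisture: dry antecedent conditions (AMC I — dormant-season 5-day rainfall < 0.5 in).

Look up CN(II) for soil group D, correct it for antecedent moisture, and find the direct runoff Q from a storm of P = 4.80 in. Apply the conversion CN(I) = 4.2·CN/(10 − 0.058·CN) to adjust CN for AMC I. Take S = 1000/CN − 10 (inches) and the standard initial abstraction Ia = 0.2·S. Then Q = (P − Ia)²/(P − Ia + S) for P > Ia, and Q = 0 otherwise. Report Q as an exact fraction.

NRCS table: pasture, fair condition, soil group D → CN(II) = 84
CN(I) from CN(II)=84: (4.2·84)/(10 − 0.058·84) = 44100/641 ≈ 68.799
Retention S: 1000/CN − 10 with CN=68.799 → S = 2000/441 ≈ 4.535 in
Initial abstraction Ia = S/5 = (2000/441)/5 = 400/441 ≈ 0.907 in
P − Ia = 4.800 − 0.907 = 8584/2205 ≈ 3.893 in (> 0, runoff occurs)
Q = (8584/2205)²/((8584/2205) + 2000/441) = (73685056/4862025)/(18584/2205) = 9210632/5122215 in ≈ 1.798 in

Q = 9210632/5122215 in ≈ 1.798 in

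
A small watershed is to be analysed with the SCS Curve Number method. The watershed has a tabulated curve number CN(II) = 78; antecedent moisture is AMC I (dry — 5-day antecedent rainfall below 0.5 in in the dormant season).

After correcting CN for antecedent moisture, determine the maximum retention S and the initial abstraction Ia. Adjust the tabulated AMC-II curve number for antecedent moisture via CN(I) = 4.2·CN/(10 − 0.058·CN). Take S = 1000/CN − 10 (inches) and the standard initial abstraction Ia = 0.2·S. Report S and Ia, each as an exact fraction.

Adjust CN=78 to AMC I: 4.2·78/(10 − 0.058·78) → (1638/5) ÷ (1369/250) = 81900/1369 ≈ 59.825
S = 1000/(81900/1369) − 10 = 5500/819 in ≈ 6.716 in
Initial abstraction Ia = S/5 = (5500/819)/5 = 1100/819 ≈ 1.343 in

S = 5500/819 in ≈ 6.716 in; Ia = 1100/819 in ≈ 1.343 in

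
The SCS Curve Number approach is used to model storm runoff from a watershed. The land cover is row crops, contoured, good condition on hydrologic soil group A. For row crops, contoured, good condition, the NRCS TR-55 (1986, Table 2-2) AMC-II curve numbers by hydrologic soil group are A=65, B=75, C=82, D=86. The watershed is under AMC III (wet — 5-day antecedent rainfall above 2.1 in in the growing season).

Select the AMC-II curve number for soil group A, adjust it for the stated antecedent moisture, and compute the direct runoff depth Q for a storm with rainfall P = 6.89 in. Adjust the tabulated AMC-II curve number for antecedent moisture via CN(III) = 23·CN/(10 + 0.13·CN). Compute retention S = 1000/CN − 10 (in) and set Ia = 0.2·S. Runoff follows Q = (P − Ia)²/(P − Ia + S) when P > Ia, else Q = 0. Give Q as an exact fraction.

Q = 36868224121/7834128900 in ≈ 4.706 in

NRCS table: row crops, contoured, good condition, soil group A → CN(II) = 65
CN(III) from CN(II)=65: (23·65)/(10 + 0.13·65) = 29900/369 ≈ 81.030
S = 1000/(29900/369) − 10 = 700/299 in ≈ 2.341 in
Ia = 0.2·(700/299) = 140/299 in ≈ 0.468 in
Excess rainfall: 6.890 − 0.468 = 6.422 in; P > Ia so Q > 0
Q = (192011/29900)²/((192011/29900) + 700/299) = (36868224121/894010000)/(262011/29900) = 36868224121/7834128900 in ≈ 4.706 in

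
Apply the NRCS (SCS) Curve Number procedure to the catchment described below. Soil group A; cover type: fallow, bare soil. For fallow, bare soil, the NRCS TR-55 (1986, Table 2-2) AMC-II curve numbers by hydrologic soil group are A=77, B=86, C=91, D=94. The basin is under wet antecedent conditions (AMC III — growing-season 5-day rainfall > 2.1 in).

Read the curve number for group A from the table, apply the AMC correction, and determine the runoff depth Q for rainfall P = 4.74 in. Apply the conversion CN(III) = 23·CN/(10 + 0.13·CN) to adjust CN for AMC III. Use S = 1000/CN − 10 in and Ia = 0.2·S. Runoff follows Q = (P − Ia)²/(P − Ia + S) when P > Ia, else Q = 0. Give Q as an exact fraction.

NRCS table: fallow, bare soil, soil group A → CN(II) = 77
Adjust CN=77 to AMC III: 23·77/(10 + 0.13·77) → 1771 ÷ (2001/100) = 7700/87 ≈ 88.506
Retention S: 1000/CN − 10 with CN=88.506 → S = 100/77 ≈ 1.299 in
Initial abstraction Ia = S/5 = (100/77)/5 = 20/77 ≈ 0.260 in
Excess rainfall: 4.740 − 0.260 = 4.480 in; P > Ia so Q > 0
Q = (17249/3850)²/((17249/3850) + 100/77) = (297528001/14822500)/(22249/3850) = 297528001/85658650 in ≈ 3.473 in

Q = 297528001/85658650 in ≈ 3.473 in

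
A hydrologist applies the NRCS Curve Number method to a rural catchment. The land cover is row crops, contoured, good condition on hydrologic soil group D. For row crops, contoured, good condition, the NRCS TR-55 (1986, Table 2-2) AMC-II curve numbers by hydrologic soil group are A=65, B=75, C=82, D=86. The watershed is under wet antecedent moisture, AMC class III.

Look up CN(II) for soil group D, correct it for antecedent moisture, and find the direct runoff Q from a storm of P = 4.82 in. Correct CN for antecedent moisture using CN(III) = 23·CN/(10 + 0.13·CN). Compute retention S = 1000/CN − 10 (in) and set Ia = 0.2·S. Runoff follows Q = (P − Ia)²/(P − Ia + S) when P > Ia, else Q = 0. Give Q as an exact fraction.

Q = 53522359801/13170958050 in ≈ 4.064 in

NRCS table: row crops, contoured, good condition, soil group D → CN(II) = 86
Adjust CN=86 to AMC III: 23·86/(10 + 0.13·86) → 1978 ÷ (1059/50) = 98900/1059 ≈ 93.390
Retention S: 1000/CN − 10 with CN=93.390 → S = 700/989 ≈ 0.708 in
Initial abstraction Ia = S/5 = (700/989)/5 = 140/989 ≈ 0.142 in
Since P=4.820 > Ia=0.142: effective rainfall P−Ia = 231349/49450 in
Q: (231349/49450)² ÷ (266349/49450) = 53522359801/13170958050 in (≈ 4.064 in)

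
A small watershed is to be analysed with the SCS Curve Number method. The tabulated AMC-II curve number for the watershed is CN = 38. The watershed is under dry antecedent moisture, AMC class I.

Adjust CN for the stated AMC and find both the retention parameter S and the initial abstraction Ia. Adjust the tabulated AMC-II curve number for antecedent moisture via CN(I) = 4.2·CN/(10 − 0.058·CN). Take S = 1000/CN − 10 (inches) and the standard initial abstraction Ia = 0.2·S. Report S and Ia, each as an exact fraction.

S = 15500/399 in ≈ 38.847 in; Ia = 3100/399 in ≈ 7.769 in

Adjust CN=38 to AMC I: 4.2·38/(10 − 0.058·38) → (798/5) ÷ (1949/250) = 39900/1949 ≈ 20.472
S = 1000/(39900/1949) − 10 = 15500/399 in ≈ 38.847 in
Ia = 0.2·(15500/399) = 3100/399 in ≈ 7.769 in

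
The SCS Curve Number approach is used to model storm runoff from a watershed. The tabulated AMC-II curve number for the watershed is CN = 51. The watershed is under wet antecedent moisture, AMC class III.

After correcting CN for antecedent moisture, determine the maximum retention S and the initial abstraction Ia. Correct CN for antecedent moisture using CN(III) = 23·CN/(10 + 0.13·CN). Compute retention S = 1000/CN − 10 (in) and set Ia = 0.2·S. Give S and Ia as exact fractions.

S = 4900/1173 in ≈ 4.177 in; Ia = 980/1173 in ≈ 0.835 in

Adjust CN=51 to AMC III: 23·51/(10 + 0.13·51) → 1173 ÷ (1663/100) = 117300/1663 ≈ 70.535
S = 1000/(117300/1663) − 10 = 4900/1173 in ≈ 4.177 in
Initial abstraction Ia = S/5 = (4900/1173)/5 = 980/1173 ≈ 0.835 in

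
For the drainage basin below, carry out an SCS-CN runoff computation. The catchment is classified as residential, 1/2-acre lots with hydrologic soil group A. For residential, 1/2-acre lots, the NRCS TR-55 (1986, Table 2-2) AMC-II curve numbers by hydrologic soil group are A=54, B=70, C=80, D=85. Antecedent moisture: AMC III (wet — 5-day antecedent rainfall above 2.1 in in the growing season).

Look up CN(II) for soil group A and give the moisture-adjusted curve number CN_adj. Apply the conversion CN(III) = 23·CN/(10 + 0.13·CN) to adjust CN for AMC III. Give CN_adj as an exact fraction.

CN_adj = 2700/37 ≈ 72.973

NRCS table: residential, 1/2-acre lots, soil group A → CN(II) = 54
Wet (AMC III): CN(III) = 23·54/(10 + 0.13·54) = 1242/(851/50) = 2700/37 ≈ 72.973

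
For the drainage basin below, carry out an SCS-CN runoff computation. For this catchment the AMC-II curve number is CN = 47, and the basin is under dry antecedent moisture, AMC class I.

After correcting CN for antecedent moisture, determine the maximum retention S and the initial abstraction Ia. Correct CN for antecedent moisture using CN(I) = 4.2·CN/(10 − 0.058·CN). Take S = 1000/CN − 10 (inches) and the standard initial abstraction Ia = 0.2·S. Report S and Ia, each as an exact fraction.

S = 26500/987 in ≈ 26.849 in; Ia = 5300/987 in ≈ 5.370 in

Dry (AMC I): CN(I) = 4.2·47/(10 − 0.058·47) = (987/5)/(3637/500) = 98700/3637 ≈ 27.138
Retention S: 1000/CN − 10 with CN=27.138 → S = 26500/987 ≈ 26.849 in
Ia = 0.2S: 0.2·26.849 = 5.370 in (exactly 5300/987)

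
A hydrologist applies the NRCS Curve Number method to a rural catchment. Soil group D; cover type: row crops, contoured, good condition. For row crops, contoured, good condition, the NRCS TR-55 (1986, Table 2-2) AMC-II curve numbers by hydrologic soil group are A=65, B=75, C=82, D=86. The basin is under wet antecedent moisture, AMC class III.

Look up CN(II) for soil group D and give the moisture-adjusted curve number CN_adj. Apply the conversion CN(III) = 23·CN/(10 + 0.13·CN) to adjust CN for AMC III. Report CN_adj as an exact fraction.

CN_adj = 98900/1059 ≈ 93.390

NRCS table: row crops, contoured, good condition, soil group D → CN(II) = 86
CN(III) from CN(II)=86: (23·86)/(10 + 0.13·86) = 98900/1059 ≈ 93.390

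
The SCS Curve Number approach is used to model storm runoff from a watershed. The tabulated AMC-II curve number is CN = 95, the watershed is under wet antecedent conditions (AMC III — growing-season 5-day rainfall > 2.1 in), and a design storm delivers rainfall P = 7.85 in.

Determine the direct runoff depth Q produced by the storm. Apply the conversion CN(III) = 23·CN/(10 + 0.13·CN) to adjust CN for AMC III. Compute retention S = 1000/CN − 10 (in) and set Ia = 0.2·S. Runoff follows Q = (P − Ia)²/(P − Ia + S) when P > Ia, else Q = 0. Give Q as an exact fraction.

Q = 4652467681/613626660 in ≈ 7.582 in

CN(III) from CN(II)=95: (23·95)/(10 + 0.13·95) = 43700/447 ≈ 97.763
Max retention: S = 1000/(43700/447) − 10 = 100/437 in (≈ 0.229 in)
Initial abstraction Ia = S/5 = (100/437)/5 = 20/437 ≈ 0.046 in
Since P=7.850 > Ia=0.046: effective rainfall P−Ia = 68209/8740 in
Runoff Q = (P−Ia)²/(P−Ia+S) = (7.804)²/(7.804+0.229) = 4652467681/613626660 ≈ 7.582 in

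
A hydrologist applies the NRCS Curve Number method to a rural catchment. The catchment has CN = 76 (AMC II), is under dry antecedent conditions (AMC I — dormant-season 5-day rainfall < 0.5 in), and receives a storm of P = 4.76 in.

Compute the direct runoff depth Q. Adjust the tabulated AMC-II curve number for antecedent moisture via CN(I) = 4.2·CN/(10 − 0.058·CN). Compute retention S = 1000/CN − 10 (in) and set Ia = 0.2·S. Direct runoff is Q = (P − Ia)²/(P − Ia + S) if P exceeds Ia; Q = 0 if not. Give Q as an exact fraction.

Q = 117223929/119124775 in ≈ 0.984 in

Dry (AMC I): CN(I) = 4.2·76/(10 − 0.058·76) = (1596/5)/(699/125) = 13300/233 ≈ 57.082
S = 1000/(13300/233) − 10 = 1000/133 in ≈ 7.519 in
Initial abstraction Ia = S/5 = (1000/133)/5 = 200/133 ≈ 1.504 in
Since P=4.760 > Ia=1.504: effective rainfall P−Ia = 10827/3325 in
Runoff Q = (P−Ia)²/(P−Ia+S) = (3.256)²/(3.256+7.519) = 117223929/119124775 ≈ 0.984 in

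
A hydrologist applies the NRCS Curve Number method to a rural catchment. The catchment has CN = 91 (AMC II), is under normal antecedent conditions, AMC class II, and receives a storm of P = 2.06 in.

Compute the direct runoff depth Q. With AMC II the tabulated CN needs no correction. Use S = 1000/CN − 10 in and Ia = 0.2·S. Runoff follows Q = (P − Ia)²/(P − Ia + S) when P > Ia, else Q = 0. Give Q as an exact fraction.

Q = 71791729/59027150 in ≈ 1.216 in

CN(II) = 91; AMC II needs no correction.
Max retention: S = 1000/91 − 10 = 90/91 in (≈ 0.989 in)
Ia = 0.2S: 0.2·0.989 = 0.198 in (exactly 18/91)
Since P=2.060 > Ia=0.198: effective rainfall P−Ia = 8473/4550 in
Runoff Q = (P−Ia)²/(P−Ia+S) = (1.862)²/(1.862+0.989) = 71791729/59027150 ≈ 1.216 in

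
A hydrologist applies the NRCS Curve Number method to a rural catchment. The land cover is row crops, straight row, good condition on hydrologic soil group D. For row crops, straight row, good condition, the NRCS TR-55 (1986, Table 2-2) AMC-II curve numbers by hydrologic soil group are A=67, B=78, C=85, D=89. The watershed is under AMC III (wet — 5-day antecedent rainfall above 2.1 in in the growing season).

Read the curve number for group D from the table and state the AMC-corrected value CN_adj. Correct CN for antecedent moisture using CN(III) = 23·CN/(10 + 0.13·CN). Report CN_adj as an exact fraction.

CN_adj = 204700/2157 ≈ 94.900

NRCS table: row crops, straight row, good condition, soil group D → CN(II) = 89
CN(III) from CN(II)=89: (23·89)/(10 + 0.13·89) = 204700/2157 ≈ 94.900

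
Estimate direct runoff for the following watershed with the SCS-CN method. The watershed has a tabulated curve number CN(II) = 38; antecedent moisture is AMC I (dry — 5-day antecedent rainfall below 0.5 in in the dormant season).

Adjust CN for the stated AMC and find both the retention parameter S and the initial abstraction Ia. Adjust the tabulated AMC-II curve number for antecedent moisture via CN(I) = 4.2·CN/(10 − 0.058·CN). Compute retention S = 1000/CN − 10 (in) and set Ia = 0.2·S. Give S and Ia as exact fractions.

Adjust CN=38 to AMC I: 4.2·38/(10 − 0.058·38) → (798/5) ÷ (1949/250) = 39900/1949 ≈ 20.472
S = 1000/(39900/1949) − 10 = 15500/399 in ≈ 38.847 in
Ia = 0.2·(15500/399) = 3100/399 in ≈ 7.769 in

S = 15500/399 in ≈ 38.847 in; Ia = 3100/399 in ≈ 7.769 in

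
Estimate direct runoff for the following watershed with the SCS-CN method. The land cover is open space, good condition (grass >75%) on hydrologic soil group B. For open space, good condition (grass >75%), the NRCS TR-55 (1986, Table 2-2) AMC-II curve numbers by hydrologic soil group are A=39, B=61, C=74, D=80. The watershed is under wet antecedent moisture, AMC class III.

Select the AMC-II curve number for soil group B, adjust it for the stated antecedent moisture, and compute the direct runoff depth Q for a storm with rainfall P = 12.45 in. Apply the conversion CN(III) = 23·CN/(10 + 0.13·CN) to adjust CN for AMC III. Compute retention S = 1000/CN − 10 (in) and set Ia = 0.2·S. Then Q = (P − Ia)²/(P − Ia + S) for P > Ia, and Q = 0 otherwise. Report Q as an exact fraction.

NRCS table: open space, good condition (grass >75%), soil group B → CN(II) = 61
CN(III) from CN(II)=61: (23·61)/(10 + 0.13·61) = 140300/1793 ≈ 78.249
Max retention: S = 1000/(140300/1793) − 10 = 3900/1403 in (≈ 2.780 in)
Ia = 0.2·(3900/1403) = 780/1403 in ≈ 0.556 in
Excess rainfall: 12.450 − 0.556 = 11.894 in; P > Ia so Q > 0
Q: (333747/28060)² ÷ (411747/28060) = 37129020003/3851206940 in (≈ 9.641 in)

Q = 37129020003/3851206940 in ≈ 9.641 in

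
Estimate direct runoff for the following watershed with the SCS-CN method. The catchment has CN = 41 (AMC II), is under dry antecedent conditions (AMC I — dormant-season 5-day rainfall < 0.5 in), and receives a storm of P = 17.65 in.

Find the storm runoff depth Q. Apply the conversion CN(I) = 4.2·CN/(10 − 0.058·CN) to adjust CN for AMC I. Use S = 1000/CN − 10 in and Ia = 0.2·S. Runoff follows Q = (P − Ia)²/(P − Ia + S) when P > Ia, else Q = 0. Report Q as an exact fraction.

Q = 34571080489/13361566260 in ≈ 2.587 in

Adjust CN=41 to AMC I: 4.2·41/(10 − 0.058·41) → (861/5) ÷ (3811/500) = 86100/3811 ≈ 22.592
S = 1000/(86100/3811) − 10 = 29500/861 in ≈ 34.262 in
Ia = 0.2S: 0.2·34.262 = 6.852 in (exactly 5900/861)
P − Ia = 17.650 − 6.852 = 185933/17220 ≈ 10.798 in (> 0, runoff occurs)
Q = (185933/17220)²/((185933/17220) + 29500/861) = (34571080489/296528400)/(775933/17220) = 34571080489/13361566260 in ≈ 2.587 in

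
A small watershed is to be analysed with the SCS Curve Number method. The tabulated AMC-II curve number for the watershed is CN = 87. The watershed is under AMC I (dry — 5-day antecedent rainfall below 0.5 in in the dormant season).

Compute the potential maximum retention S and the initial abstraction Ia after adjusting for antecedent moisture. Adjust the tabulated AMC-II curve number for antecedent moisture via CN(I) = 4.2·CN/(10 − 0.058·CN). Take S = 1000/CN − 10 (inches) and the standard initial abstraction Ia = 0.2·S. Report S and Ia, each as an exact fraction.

S = 6500/1827 in ≈ 3.558 in; Ia = 1300/1827 in ≈ 0.712 in

Adjust CN=87 to AMC I: 4.2·87/(10 − 0.058·87) → (1827/5) ÷ (2477/500) = 182700/2477 ≈ 73.759
S = 1000/(182700/2477) − 10 = 6500/1827 in ≈ 3.558 in
Initial abstraction Ia = S/5 = (6500/1827)/5 = 1300/1827 ≈ 0.712 in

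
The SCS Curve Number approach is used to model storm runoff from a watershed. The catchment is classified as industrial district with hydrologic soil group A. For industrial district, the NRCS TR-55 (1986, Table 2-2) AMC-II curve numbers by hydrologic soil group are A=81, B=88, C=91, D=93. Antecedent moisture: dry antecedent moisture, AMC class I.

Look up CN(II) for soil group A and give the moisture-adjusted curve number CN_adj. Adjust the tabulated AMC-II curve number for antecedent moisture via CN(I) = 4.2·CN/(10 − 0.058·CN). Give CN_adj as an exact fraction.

NRCS table: industrial district, soil group A → CN(II) = 81
CN(I) from CN(II)=81: (4.2·81)/(10 − 0.058·81) = 170100/2651 ≈ 64.164

CN_adj = 170100/2651 ≈ 64.164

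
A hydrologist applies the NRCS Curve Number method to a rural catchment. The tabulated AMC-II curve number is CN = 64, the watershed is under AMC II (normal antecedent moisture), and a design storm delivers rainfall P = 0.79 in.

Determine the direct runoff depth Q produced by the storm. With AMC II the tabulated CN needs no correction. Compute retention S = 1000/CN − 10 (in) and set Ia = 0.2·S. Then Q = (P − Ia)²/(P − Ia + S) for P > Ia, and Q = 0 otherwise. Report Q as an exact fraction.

Q = 0 in ≈ 0.000 in

CN(II) = 64; AMC II needs no correction.
S = 1000/64 − 10 = 45/8 in ≈ 5.625 in
Ia = 0.2S: 0.2·5.625 = 1.125 in (exactly 9/8)
P = 0.790 ≤ Ia = 1.125 in: entire storm abstracted, Q = 0.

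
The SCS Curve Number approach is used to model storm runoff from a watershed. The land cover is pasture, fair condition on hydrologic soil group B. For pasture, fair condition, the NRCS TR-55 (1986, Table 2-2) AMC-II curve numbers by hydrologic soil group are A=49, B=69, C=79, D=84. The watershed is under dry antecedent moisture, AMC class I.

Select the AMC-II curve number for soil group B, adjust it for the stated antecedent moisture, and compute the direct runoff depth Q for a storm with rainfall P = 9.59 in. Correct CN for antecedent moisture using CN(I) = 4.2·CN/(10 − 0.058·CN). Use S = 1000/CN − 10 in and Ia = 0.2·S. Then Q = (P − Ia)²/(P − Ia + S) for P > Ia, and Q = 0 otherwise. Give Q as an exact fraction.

Q = 1165516727281/381027735900 in ≈ 3.059 in

NRCS table: pasture, fair condition, soil group B → CN(II) = 69
CN(I) from CN(II)=69: (4.2·69)/(10 − 0.058·69) = 144900/2999 ≈ 48.316
Retention S: 1000/CN − 10 with CN=48.316 → S = 15500/1449 ≈ 10.697 in
Ia = 0.2S: 0.2·10.697 = 2.139 in (exactly 3100/1449)
Excess rainfall: 9.590 − 2.139 = 7.451 in; P > Ia so Q > 0
Runoff Q = (P−Ia)²/(P−Ia+S) = (7.451)²/(7.451+10.697) = 1165516727281/381027735900 ≈ 3.059 in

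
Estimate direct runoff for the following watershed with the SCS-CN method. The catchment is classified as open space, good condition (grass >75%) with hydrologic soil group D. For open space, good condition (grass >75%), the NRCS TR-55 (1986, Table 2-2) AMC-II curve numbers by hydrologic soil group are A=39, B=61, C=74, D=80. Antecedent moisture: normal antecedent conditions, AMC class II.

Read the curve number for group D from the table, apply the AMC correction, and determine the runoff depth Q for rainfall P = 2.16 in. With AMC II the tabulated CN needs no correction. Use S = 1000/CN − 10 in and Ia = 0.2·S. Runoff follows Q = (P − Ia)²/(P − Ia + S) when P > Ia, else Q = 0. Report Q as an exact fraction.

NRCS table: open space, good condition (grass >75%), soil group D → CN(II) = 80
Average conditions: CN = 80 (no AMC adjustment).
Retention S: 1000/CN − 10 with CN=80.000 → S = 5/2 ≈ 2.500 in
Initial abstraction Ia = S/5 = (5/2)/5 = 1/2 ≈ 0.500 in
Since P=2.160 > Ia=0.500: effective rainfall P−Ia = 83/50 in
Q = (83/50)²/((83/50) + 5/2) = (6889/2500)/(104/25) = 6889/10400 in ≈ 0.662 in

Q = 6889/10400 in ≈ 0.662 in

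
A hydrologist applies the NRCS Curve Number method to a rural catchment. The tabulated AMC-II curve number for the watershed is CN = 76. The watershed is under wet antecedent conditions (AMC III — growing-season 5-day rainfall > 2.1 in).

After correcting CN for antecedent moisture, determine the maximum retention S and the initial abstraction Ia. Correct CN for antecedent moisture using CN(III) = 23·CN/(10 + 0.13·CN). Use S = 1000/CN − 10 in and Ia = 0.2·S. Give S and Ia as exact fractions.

CN(III) from CN(II)=76: (23·76)/(10 + 0.13·76) = 43700/497 ≈ 87.928
Retention S: 1000/CN − 10 with CN=87.928 → S = 600/437 ≈ 1.373 in
Initial abstraction Ia = S/5 = (600/437)/5 = 120/437 ≈ 0.275 in

S = 600/437 in ≈ 1.373 in; Ia = 120/437 in ≈ 0.275 in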